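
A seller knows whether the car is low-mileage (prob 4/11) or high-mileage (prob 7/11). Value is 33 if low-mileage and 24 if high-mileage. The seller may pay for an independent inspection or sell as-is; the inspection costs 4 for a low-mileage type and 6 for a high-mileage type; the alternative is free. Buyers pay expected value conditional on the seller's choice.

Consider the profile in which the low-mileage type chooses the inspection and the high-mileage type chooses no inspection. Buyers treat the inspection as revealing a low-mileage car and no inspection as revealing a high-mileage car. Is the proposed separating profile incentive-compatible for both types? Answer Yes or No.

Under these beliefs, the inspection earns price 33 and no inspection earns price 24.
low-mileage: the inspection nets 33 − 4 = 29; no inspection nets 24. low-mileage prefers the inspection.
high-mileage: the inspection nets 33 − 6 = 27; no inspection nets 24. high-mileage would deviate to the inspection.
high-mileage has a profitable deviation, so the profile is not an equilibrium.

No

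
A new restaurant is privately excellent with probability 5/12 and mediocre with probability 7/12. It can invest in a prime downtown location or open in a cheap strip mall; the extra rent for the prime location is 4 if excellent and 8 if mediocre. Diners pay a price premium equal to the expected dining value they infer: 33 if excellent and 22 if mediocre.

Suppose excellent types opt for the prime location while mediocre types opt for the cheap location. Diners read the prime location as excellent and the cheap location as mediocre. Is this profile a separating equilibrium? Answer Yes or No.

No

Under these beliefs, the prime location earns price premium 33 and the cheap location earns price premium 22.
excellent: the prime location nets 33 − 4 = 29; the cheap location nets 22. excellent prefers the prime location.
mediocre: the prime location nets 33 − 8 = 25; the cheap location nets 22. mediocre would deviate to the prime location.
mediocre has a profitable deviation, so the profile is not an equilibrium.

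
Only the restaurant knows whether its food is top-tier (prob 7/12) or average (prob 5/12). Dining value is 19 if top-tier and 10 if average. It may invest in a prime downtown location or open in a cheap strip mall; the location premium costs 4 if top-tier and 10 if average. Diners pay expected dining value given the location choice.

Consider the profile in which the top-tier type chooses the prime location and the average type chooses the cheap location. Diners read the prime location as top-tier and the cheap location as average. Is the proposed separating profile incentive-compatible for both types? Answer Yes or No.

Yes

Under these beliefs, the prime location earns price premium 19 and the cheap location earns price premium 10.
top-tier: the prime location nets 19 − 4 = 15; the cheap location nets 10. top-tier prefers the prime location.
average: the prime location nets 19 − 10 = 9; the cheap location nets 10. average prefers the cheap location.
Neither type deviates, so the separating profile is an equilibrium.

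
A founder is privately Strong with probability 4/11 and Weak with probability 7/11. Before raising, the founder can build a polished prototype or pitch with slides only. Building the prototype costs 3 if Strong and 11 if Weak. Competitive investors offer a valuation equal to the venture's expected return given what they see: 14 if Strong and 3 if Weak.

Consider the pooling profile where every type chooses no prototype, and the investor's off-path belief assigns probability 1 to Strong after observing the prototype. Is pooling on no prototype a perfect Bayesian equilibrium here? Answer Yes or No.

No

On path, the investor holds the prior and pays 4/11·14 + 7/11·3 = 7. Off path (the prototype), believing Strong, it pays 14.
Strong: no prototype nets 7; the prototype nets 14 − 3 = 11. Strong would deviate.
Weak: no prototype nets 7; the prototype nets 14 − 11 = 3. Weak stays.
A type deviates, so pooling fails.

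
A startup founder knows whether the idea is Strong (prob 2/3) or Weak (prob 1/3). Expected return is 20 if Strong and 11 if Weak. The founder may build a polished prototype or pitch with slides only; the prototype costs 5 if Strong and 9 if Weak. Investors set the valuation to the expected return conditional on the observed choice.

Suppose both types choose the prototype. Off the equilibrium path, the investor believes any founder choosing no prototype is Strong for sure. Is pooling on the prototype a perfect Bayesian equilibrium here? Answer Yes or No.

No

On path, the investor holds the prior and pays 2/3·20 + 1/3·11 = 17. Off path (no prototype), believing Strong, it pays 20.
Strong: the prototype nets 17 − 5 = 12; no prototype nets 20. Strong would deviate.
Weak: the prototype nets 17 − 9 = 8; no prototype nets 20. Weak would deviate.
A type deviates, so pooling fails.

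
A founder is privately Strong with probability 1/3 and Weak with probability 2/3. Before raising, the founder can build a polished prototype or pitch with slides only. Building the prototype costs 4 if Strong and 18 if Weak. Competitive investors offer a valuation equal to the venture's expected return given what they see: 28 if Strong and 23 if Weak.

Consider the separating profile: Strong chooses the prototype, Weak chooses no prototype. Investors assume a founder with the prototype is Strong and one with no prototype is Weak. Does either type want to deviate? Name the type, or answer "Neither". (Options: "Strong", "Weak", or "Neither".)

Neither

The prototype pays 28; no prototype pays 23.
Strong: assigned the prototype, nets 28 − 4 = 24; deviating to no prototype nets 23.
Weak: assigned no prototype, nets 23; deviating to the prototype nets 28 − 18 = 10.
Both types strictly prefer their assigned action; no profitable deviation.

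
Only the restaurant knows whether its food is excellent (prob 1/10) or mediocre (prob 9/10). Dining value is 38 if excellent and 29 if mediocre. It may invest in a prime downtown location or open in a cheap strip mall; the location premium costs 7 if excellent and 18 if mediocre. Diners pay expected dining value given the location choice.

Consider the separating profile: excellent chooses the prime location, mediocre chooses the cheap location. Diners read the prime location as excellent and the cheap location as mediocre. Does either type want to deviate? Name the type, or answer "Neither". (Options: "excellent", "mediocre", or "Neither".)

Neither

The prime location pays 38; the cheap location pays 29.
excellent: assigned the prime location, nets 38 − 7 = 31; deviating to the cheap location nets 29.
mediocre: assigned the cheap location, nets 29; deviating to the prime location nets 38 − 18 = 20.
Both types strictly prefer their assigned action; no profitable deviation.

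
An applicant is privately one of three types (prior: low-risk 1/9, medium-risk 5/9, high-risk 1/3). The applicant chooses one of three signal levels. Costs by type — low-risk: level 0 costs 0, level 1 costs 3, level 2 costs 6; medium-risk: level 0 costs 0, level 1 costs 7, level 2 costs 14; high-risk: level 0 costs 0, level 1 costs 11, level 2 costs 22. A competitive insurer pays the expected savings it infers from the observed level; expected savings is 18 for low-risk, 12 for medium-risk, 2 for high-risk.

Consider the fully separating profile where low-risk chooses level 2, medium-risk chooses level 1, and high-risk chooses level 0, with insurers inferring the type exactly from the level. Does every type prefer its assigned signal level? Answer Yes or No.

Separating rebates: level 2 → 18, level 1 → 12, level 0 → 2.
low-risk (assigned level 2): level 0: 2 − 0 = 2; level 1: 12 − 3 = 9; level 2: 18 − 6 = 12. low-risk stays.
medium-risk (assigned level 1): level 0: 2 − 0 = 2; level 1: 12 − 7 = 5; level 2: 18 − 14 = 4. medium-risk stays.
high-risk (assigned level 0): level 0: 2 − 0 = 2; level 1: 12 − 11 = 1; level 2: 18 − 22 = -4. high-risk stays.
Every type prefers its assigned level; separation holds.

Yes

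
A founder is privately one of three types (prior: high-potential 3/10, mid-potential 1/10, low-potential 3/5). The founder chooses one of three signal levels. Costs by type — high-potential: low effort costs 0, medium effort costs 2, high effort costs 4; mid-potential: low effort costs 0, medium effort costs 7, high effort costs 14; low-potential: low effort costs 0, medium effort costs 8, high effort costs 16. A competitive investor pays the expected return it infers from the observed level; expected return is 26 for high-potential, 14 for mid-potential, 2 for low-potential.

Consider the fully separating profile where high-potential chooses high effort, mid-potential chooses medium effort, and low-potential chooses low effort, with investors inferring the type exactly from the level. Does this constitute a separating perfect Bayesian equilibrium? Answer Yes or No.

Separating valuations: high effort → 26, medium effort → 14, low effort → 2.
high-potential (assigned high effort): low effort: 2 − 0 = 2; medium effort: 14 − 2 = 12; high effort: 26 − 4 = 22. high-potential stays.
mid-potential (assigned medium effort): low effort: 2 − 0 = 2; medium effort: 14 − 7 = 7; high effort: 26 − 14 = 12. mid-potential prefers high effort.
low-potential (assigned low effort): low effort: 2 − 0 = 2; medium effort: 14 − 8 = 6; high effort: 26 − 16 = 10. low-potential prefers high effort.
At least one type deviates; the separating profile fails.

No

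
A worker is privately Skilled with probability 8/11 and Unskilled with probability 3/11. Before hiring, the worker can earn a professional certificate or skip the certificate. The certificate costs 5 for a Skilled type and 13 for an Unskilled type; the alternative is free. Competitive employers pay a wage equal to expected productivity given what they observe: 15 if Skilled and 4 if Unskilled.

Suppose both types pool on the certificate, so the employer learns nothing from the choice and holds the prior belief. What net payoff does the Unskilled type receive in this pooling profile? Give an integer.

-1

Pooled wage = 8/11·15 + 3/11·4 = 12.
Unskilled pays cost 13 for the certificate, so net payoff = 12 − 13 = -1.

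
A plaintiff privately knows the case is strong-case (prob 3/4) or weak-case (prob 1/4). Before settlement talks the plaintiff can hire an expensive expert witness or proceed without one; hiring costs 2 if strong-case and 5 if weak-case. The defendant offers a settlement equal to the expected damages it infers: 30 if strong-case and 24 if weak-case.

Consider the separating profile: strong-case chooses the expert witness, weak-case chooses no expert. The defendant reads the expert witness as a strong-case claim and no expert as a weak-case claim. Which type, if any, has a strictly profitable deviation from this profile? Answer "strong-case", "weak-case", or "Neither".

weak-case

The expert witness pays 30; no expert pays 24.
strong-case: assigned the expert witness, nets 30 − 2 = 28; deviating to no expert nets 24.
weak-case: assigned no expert, nets 24; deviating to the expert witness nets 30 − 5 = 25.
The weak-case type gains 1 by deviating.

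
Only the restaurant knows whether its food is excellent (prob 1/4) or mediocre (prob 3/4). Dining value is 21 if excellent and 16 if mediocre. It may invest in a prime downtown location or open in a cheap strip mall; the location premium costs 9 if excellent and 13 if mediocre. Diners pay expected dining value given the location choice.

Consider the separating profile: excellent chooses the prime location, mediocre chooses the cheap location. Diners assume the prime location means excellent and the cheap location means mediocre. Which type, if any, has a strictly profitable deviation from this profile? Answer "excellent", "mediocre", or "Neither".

The prime location pays 21; the cheap location pays 16.
excellent: assigned the prime location, nets 21 − 9 = 12; deviating to the cheap location nets 16.
mediocre: assigned the cheap location, nets 16; deviating to the prime location nets 21 − 13 = 8.
The excellent type gains 4 by deviating.

excellent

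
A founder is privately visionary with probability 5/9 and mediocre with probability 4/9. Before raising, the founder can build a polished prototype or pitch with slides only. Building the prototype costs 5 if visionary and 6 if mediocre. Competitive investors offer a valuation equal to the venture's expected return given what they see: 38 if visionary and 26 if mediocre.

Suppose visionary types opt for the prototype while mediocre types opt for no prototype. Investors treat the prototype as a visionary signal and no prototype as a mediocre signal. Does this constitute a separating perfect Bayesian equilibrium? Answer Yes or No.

Under these beliefs, the prototype earns valuation 38 and no prototype earns valuation 26.
visionary: the prototype nets 38 − 5 = 33; no prototype nets 26. visionary prefers the prototype.
mediocre: the prototype nets 38 − 6 = 32; no prototype nets 26. mediocre would deviate to the prototype.
mediocre has a profitable deviation, so the profile is not an equilibrium.

No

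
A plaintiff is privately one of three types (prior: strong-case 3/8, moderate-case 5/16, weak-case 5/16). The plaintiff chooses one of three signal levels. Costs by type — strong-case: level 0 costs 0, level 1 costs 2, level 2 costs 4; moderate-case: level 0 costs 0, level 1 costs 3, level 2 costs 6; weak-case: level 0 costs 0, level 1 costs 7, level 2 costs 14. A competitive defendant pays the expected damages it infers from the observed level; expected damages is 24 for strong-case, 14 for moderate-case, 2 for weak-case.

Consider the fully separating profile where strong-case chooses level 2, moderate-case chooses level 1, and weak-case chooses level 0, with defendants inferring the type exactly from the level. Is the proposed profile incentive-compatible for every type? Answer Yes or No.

Separating settlements: level 2 → 24, level 1 → 14, level 0 → 2.
strong-case (assigned level 2): level 0: 2 − 0 = 2; level 1: 14 − 2 = 12; level 2: 24 − 4 = 20. strong-case stays.
moderate-case (assigned level 1): level 0: 2 − 0 = 2; level 1: 14 − 3 = 11; level 2: 24 − 6 = 18. moderate-case prefers level 2.
weak-case (assigned level 0): level 0: 2 − 0 = 2; level 1: 14 − 7 = 7; level 2: 24 − 14 = 10. weak-case prefers level 2.
At least one type deviates; the separating profile fails.

No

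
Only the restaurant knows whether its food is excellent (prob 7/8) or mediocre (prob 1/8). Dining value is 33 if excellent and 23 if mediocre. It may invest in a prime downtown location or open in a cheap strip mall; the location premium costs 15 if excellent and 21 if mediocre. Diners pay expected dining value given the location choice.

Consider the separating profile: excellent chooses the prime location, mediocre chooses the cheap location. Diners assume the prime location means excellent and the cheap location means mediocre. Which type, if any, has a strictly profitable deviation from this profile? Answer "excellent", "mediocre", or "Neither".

The prime location pays 33; the cheap location pays 23.
excellent: assigned the prime location, nets 33 − 15 = 18; deviating to the cheap location nets 23.
mediocre: assigned the cheap location, nets 23; deviating to the prime location nets 33 − 21 = 12.
The excellent type gains 5 by deviating.

excellent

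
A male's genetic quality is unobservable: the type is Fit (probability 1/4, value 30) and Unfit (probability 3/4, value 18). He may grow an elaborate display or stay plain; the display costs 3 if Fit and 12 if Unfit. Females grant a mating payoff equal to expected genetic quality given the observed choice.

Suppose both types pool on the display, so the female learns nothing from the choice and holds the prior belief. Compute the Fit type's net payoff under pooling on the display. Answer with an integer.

18

Pooled mating payoff = 1/4·30 + 3/4·18 = 21.
Fit pays cost 3 for the display, so net payoff = 21 − 3 = 18.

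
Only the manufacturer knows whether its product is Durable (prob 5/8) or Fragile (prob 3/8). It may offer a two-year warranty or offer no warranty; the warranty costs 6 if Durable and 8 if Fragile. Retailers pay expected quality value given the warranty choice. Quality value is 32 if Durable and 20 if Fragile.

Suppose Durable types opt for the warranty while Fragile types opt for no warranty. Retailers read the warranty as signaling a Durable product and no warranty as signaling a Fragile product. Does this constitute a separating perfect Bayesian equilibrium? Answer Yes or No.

No

Under these beliefs, the warranty earns price 32 and no warranty earns price 20.
Durable: the warranty nets 32 − 6 = 26; no warranty nets 20. Durable prefers the warranty.
Fragile: the warranty nets 32 − 8 = 24; no warranty nets 20. Fragile would deviate to the warranty.
Fragile has a profitable deviation, so the profile is not an equilibrium.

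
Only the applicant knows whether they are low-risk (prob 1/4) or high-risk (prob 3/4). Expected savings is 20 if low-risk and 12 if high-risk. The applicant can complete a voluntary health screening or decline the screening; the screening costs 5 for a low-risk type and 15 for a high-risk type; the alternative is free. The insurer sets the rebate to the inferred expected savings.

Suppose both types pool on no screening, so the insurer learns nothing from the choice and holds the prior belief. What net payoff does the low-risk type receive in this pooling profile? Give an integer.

Pooled rebate = 1/4·20 + 3/4·12 = 14.
low-risk pays no cost for no screening, so net payoff = 14.

14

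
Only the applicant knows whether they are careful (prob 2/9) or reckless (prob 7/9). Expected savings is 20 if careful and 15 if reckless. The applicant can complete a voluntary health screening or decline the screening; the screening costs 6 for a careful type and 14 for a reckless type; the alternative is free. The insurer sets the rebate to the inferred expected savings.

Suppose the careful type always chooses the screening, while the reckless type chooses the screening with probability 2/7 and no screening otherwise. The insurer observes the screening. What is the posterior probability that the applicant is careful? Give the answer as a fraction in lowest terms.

1/2

P(the screening) = (2/9)·1 + (7/9)·(2/7) = 4/9.
By Bayes' rule, P(careful | the screening) = (2/9) / (4/9) = 1/2.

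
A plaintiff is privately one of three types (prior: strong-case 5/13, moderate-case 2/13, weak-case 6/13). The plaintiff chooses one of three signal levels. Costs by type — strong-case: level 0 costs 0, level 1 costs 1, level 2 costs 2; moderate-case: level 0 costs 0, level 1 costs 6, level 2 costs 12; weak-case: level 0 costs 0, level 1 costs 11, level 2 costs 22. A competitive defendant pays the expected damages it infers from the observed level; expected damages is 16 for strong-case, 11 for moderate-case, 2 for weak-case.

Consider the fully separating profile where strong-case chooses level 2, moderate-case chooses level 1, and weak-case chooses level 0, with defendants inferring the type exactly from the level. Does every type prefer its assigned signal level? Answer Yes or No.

Separating settlements: level 2 → 16, level 1 → 11, level 0 → 2.
strong-case (assigned level 2): level 0: 2 − 0 = 2; level 1: 11 − 1 = 10; level 2: 16 − 2 = 14. strong-case stays.
moderate-case (assigned level 1): level 0: 2 − 0 = 2; level 1: 11 − 6 = 5; level 2: 16 − 12 = 4. moderate-case stays.
weak-case (assigned level 0): level 0: 2 − 0 = 2; level 1: 11 − 11 = 0; level 2: 16 − 22 = -6. weak-case stays.
Every type prefers its assigned level; separation holds.

Yes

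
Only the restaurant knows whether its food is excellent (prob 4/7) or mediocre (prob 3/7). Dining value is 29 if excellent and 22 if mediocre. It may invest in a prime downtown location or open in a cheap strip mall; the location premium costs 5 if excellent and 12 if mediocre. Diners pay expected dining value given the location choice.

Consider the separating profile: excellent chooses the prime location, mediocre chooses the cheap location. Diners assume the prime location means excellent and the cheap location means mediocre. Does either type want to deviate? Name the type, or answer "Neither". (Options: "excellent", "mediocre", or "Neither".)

The prime location pays 29; the cheap location pays 22.
excellent: assigned the prime location, nets 29 − 5 = 24; deviating to the cheap location nets 22.
mediocre: assigned the cheap location, nets 22; deviating to the prime location nets 29 − 12 = 17.
Both types strictly prefer their assigned action; no profitable deviation.

Neither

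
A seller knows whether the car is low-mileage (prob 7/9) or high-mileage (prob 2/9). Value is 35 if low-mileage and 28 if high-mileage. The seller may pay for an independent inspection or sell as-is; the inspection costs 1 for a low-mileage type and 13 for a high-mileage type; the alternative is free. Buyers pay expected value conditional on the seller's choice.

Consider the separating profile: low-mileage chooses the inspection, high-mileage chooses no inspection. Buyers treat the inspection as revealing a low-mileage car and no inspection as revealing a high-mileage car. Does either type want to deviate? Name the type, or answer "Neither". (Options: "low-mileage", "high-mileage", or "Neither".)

The inspection pays 35; no inspection pays 28.
low-mileage: assigned the inspection, nets 35 − 1 = 34; deviating to no inspection nets 28.
high-mileage: assigned no inspection, nets 28; deviating to the inspection nets 35 − 13 = 22.
Both types strictly prefer their assigned action; no profitable deviation.

Neither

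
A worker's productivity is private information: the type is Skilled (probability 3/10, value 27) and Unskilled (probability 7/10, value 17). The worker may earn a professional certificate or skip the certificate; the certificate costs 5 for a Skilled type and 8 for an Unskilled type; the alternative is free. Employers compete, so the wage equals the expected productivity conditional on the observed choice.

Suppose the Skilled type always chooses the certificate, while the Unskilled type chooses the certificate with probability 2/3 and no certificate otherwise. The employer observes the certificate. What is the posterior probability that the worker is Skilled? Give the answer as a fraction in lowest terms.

9/23

P(the certificate) = (3/10)·1 + (7/10)·(2/3) = 23/30.
By Bayes' rule, P(Skilled | the certificate) = (3/10) / (23/30) = 9/23.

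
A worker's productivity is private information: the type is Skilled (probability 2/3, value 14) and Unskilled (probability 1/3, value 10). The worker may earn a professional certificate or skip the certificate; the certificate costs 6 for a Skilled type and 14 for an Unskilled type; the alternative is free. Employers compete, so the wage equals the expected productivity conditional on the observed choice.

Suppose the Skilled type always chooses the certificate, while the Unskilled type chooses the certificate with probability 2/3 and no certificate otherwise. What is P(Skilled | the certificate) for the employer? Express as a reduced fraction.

P(the certificate) = (2/3)·1 + (1/3)·(2/3) = 8/9.
By Bayes' rule, P(Skilled | the certificate) = (2/3) / (8/9) = 3/4.

3/4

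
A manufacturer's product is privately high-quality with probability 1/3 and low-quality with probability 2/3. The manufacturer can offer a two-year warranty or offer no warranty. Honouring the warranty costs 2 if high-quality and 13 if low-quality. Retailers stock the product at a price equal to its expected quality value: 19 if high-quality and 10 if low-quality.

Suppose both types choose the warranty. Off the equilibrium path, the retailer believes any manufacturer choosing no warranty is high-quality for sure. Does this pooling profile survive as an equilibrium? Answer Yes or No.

No

On path, the retailer holds the prior and pays 1/3·19 + 2/3·10 = 13. Off path (no warranty), believing high-quality, it pays 19.
high-quality: the warranty nets 13 − 2 = 11; no warranty nets 19. high-quality would deviate.
low-quality: the warranty nets 13 − 13 = 0; no warranty nets 19. low-quality would deviate.
A type deviates, so pooling fails.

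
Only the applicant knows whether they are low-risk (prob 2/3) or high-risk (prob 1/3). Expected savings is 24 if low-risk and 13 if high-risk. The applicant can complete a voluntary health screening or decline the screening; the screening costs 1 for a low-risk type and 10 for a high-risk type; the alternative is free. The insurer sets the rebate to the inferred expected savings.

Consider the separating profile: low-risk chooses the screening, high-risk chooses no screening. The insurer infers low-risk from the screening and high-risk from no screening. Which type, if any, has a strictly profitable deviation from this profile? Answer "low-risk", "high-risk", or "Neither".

high-risk

The screening pays 24; no screening pays 13.
low-risk: assigned the screening, nets 24 − 1 = 23; deviating to no screening nets 13.
high-risk: assigned no screening, nets 13; deviating to the screening nets 24 − 10 = 14.
The high-risk type gains 1 by deviating.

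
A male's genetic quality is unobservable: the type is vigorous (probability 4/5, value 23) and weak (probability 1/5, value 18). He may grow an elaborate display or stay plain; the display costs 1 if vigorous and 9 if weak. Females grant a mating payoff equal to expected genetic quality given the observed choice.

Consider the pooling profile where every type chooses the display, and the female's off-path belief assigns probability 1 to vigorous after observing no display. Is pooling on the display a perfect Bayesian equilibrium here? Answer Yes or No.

On path, the female holds the prior and pays 4/5·23 + 1/5·18 = 22. Off path (no display), believing vigorous, it pays 23.
vigorous: the display nets 22 − 1 = 21; no display nets 23. vigorous would deviate.
weak: the display nets 22 − 9 = 13; no display nets 23. weak would deviate.
A type deviates, so pooling fails.

No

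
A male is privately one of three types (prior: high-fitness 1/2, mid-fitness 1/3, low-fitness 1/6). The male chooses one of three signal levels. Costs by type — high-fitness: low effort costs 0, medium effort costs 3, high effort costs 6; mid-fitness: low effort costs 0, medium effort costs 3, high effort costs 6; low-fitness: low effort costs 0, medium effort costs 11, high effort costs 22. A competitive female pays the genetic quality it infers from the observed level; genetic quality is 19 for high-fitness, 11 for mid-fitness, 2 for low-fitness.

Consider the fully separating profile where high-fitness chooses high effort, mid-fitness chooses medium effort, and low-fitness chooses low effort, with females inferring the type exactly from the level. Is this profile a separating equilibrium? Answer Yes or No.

Separating mating payoffs: high effort → 19, medium effort → 11, low effort → 2.
high-fitness (assigned high effort): low effort: 2 − 0 = 2; medium effort: 11 − 3 = 8; high effort: 19 − 6 = 13. high-fitness stays.
mid-fitness (assigned medium effort): low effort: 2 − 0 = 2; medium effort: 11 − 3 = 8; high effort: 19 − 6 = 13. mid-fitness prefers high effort.
low-fitness (assigned low effort): low effort: 2 − 0 = 2; medium effort: 11 − 11 = 0; high effort: 19 − 22 = -3. low-fitness stays.
At least one type deviates; the separating profile fails.

No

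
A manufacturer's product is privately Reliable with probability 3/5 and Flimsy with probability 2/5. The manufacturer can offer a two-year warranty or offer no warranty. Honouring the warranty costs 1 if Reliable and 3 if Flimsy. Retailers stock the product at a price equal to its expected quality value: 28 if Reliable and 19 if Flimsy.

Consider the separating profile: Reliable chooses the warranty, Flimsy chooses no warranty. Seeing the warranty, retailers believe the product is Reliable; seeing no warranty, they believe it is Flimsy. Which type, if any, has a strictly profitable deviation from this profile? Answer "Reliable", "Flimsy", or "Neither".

Flimsy

The warranty pays 28; no warranty pays 19.
Reliable: assigned the warranty, nets 28 − 1 = 27; deviating to no warranty nets 19.
Flimsy: assigned no warranty, nets 19; deviating to the warranty nets 28 − 3 = 25.
The Flimsy type gains 6 by deviating.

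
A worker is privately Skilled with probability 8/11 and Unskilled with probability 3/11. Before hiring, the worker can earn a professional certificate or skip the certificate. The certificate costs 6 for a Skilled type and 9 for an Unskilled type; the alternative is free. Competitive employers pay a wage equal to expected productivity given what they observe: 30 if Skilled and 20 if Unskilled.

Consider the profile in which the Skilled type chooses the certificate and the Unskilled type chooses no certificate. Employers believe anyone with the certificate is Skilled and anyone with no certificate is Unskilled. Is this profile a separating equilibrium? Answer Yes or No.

No

Under these beliefs, the certificate earns wage 30 and no certificate earns wage 20.
Skilled: the certificate nets 30 − 6 = 24; no certificate nets 20. Skilled prefers the certificate.
Unskilled: the certificate nets 30 − 9 = 21; no certificate nets 20. Unskilled would deviate to the certificate.
Unskilled has a profitable deviation, so the profile is not an equilibrium.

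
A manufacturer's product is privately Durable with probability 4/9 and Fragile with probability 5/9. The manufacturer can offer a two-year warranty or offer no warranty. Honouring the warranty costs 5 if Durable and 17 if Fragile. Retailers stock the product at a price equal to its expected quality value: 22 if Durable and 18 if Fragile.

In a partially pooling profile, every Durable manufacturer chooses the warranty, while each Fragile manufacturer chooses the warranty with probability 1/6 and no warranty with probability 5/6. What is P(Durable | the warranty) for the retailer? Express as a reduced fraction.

24/29

P(the warranty) = (4/9)·1 + (5/9)·(1/6) = 29/54.
By Bayes' rule, P(Durable | the warranty) = (4/9) / (29/54) = 24/29.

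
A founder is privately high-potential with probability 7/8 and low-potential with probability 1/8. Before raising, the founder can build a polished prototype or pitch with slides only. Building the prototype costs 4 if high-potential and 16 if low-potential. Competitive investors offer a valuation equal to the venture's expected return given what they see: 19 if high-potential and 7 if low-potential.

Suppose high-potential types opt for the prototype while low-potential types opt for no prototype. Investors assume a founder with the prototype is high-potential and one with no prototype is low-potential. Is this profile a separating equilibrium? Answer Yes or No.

Yes

Under these beliefs, the prototype earns valuation 19 and no prototype earns valuation 7.
high-potential: the prototype nets 19 − 4 = 15; no prototype nets 7. high-potential prefers the prototype.
low-potential: the prototype nets 19 − 16 = 3; no prototype nets 7. low-potential prefers no prototype.
Neither type deviates, so the separating profile is an equilibrium.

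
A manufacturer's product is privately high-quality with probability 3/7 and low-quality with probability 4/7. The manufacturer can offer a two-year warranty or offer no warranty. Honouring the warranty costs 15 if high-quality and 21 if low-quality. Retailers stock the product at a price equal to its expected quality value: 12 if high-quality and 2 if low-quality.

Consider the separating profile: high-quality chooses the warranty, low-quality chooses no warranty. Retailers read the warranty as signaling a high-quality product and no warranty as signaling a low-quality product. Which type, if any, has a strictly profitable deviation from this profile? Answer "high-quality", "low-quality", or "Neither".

high-quality

The warranty pays 12; no warranty pays 2.
high-quality: assigned the warranty, nets 12 − 15 = -3; deviating to no warranty nets 2.
low-quality: assigned no warranty, nets 2; deviating to the warranty nets 12 − 21 = -9.
The high-quality type gains 5 by deviating.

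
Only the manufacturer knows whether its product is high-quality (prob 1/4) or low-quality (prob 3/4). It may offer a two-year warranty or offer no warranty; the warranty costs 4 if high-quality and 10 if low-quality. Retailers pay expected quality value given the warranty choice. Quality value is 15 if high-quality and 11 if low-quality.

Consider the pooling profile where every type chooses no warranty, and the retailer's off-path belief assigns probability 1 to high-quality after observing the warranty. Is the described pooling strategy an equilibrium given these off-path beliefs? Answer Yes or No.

On path, the retailer holds the prior and pays 1/4·15 + 3/4·11 = 12. Off path (the warranty), believing high-quality, it pays 15.
high-quality: no warranty nets 12; the warranty nets 15 − 4 = 11. high-quality stays.
low-quality: no warranty nets 12; the warranty nets 15 − 10 = 5. low-quality stays.
No type deviates, so pooling is sustained.

Yes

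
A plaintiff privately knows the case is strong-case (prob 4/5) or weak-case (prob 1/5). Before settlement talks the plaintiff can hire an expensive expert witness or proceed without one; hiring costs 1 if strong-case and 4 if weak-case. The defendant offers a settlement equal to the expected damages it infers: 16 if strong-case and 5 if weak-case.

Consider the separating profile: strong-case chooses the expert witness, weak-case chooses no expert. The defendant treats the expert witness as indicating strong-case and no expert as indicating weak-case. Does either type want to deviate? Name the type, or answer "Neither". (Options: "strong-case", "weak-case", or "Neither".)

weak-case

The expert witness pays 16; no expert pays 5.
strong-case: assigned the expert witness, nets 16 − 1 = 15; deviating to no expert nets 5.
weak-case: assigned no expert, nets 5; deviating to the expert witness nets 16 − 4 = 12.
The weak-case type gains 7 by deviating.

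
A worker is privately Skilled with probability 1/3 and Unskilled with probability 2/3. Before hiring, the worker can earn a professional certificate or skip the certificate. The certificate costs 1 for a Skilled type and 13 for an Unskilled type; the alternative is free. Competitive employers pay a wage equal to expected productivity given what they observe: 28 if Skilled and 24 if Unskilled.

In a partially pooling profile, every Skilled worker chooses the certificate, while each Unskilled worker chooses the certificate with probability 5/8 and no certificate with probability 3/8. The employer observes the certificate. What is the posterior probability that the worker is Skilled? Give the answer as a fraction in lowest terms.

P(the certificate) = (1/3)·1 + (2/3)·(5/8) = 3/4.
By Bayes' rule, P(Skilled | the certificate) = (1/3) / (3/4) = 4/9.

4/9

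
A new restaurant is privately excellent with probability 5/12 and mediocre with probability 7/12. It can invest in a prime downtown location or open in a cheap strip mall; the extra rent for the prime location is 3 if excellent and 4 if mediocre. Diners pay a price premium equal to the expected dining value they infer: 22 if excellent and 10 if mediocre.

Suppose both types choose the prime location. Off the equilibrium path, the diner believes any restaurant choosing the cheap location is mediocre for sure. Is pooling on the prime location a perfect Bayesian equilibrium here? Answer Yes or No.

On path, the diner holds the prior and pays 5/12·22 + 7/12·10 = 15. Off path (the cheap location), believing mediocre, it pays 10.
excellent: the prime location nets 15 − 3 = 12; the cheap location nets 10. excellent stays.
mediocre: the prime location nets 15 − 4 = 11; the cheap location nets 10. mediocre stays.
No type deviates, so pooling is sustained.

Yes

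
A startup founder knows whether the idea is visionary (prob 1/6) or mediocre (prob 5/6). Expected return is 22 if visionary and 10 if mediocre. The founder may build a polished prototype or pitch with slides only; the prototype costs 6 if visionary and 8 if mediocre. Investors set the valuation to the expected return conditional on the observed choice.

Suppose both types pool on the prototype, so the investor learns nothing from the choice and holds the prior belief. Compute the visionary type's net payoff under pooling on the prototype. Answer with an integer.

6

Pooled valuation = 1/6·22 + 5/6·10 = 12.
visionary pays cost 6 for the prototype, so net payoff = 12 − 6 = 6.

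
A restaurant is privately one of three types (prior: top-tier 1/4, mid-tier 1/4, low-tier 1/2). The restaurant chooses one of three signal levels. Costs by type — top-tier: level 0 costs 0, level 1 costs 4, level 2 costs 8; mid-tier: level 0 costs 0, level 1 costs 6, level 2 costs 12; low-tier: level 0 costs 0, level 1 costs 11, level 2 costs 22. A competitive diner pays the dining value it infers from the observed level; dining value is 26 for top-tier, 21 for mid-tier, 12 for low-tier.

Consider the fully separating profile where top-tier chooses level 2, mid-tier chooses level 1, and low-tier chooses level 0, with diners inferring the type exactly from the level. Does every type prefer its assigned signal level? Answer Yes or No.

Yes

Separating price premiums: level 2 → 26, level 1 → 21, level 0 → 12.
top-tier (assigned level 2): level 0: 12 − 0 = 12; level 1: 21 − 4 = 17; level 2: 26 − 8 = 18. top-tier stays.
mid-tier (assigned level 1): level 0: 12 − 0 = 12; level 1: 21 − 6 = 15; level 2: 26 − 12 = 14. mid-tier stays.
low-tier (assigned level 0): level 0: 12 − 0 = 12; level 1: 21 − 11 = 10; level 2: 26 − 22 = 4. low-tier stays.
Every type prefers its assigned level; separation holds.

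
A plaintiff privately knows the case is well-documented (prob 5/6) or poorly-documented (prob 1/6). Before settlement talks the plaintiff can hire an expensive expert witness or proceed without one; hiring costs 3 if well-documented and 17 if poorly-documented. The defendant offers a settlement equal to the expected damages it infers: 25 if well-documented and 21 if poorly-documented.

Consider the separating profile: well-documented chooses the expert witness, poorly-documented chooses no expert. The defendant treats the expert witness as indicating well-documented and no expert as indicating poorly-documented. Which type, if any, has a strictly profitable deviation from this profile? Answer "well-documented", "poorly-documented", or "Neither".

The expert witness pays 25; no expert pays 21.
well-documented: assigned the expert witness, nets 25 − 3 = 22; deviating to no expert nets 21.
poorly-documented: assigned no expert, nets 21; deviating to the expert witness nets 25 − 17 = 8.
Both types strictly prefer their assigned action; no profitable deviation.

Neither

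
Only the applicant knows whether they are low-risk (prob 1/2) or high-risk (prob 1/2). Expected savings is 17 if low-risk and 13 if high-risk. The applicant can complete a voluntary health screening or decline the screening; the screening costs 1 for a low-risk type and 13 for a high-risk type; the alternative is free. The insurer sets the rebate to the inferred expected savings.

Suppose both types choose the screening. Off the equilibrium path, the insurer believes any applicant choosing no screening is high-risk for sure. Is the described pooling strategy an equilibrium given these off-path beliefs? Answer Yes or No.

On path, the insurer holds the prior and pays 1/2·17 + 1/2·13 = 15. Off path (no screening), believing high-risk, it pays 13.
low-risk: the screening nets 15 − 1 = 14; no screening nets 13. low-risk stays.
high-risk: the screening nets 15 − 13 = 2; no screening nets 13. high-risk would deviate.
A type deviates, so pooling fails.

No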